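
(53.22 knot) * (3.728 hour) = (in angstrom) 3.674e+15. Check: 1 knot = 0.51444444 m/s, so 53.22 knot = 53.22 * 0.51444444 = 27.378733 m/s. 1 hour = 3600 s, so 3.728 hour = 3.728 * 3600 = 13420.8 s. Combine: 27.378733 m/s * 13420.8 s = 367444.5 m. 1 angstrom = 1e-10 m, so 367444.5 m = 367444.5 / 1e-10 = 3.674445e+15 angstrom ≈ 3.674e+15 angstrom (4 s.f.).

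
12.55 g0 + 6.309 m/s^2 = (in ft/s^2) 424.5. Check: 1 g0 = 9.80665 m/s^2, so 12.55 g0 = 12.55 * 9.80665 = 123.07346 m/s^2. 6.309 m/s^2 is already in m/s^2. Sum: 123.07346 + 6.309 = 129.38246 m/s^2. 1 ft/s^2 = 0.3048 m/s^2, so 129.38246 m/s^2 = 129.38246 / 0.3048 = 424.48313 ft/s^2 ≈ 424.5 ft/s^2 (4 s.f.).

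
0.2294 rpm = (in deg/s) 1.376. Check: 1 rpm = 0.10471976 rad/s, so 0.2294 rpm = 0.2294 * 0.10471976 = 0.024022712 rad/s. 1 deg/s = 0.017453293 rad/s, so 0.024022712 rad/s = 0.024022712 / 0.017453293 = 1.3764 deg/s ≈ 1.376 deg/s (4 s.f.).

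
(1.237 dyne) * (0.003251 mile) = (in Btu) 6.134e-08. Check: 1 dyne = 1e-05 N, so 1.237 dyne = 1.237 * 1e-05 = 1.237e-05 N. 1 mile = 1609.344 m, so 0.003251 mile = 0.003251 * 1609.344 = 5.2319773 m. Combine: 1.237e-05 N * 5.2319773 m = 6.471956e-05 J. 1 Btu = 1055.0559 J, so 6.471956e-05 J = 6.471956e-05 / 1055.0559 = 6.1342307e-08 Btu ≈ 6.134e-08 Btu (4 s.f.).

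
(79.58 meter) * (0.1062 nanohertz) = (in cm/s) 79.58 meter = 79.58 m. 1 nanohertz = 1e-09 Hz, so 0.1062 nanohertz = 0.1062 * 1e-09 = 1.062e-10 Hz. Combine: 79.58 m * 1.062e-10 Hz = 8.451396e-09 m/s. 1 cm/s = 0.01 m/s, so 8.451396e-09 m/s = 8.451396e-09 / 0.01 = 8.451396e-07 cm/s ≈ 8.451e-07 cm/s (4 s.f.). Final answer: 8.451e-07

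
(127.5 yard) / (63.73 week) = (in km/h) 1.089e-05. Check: 1 yard = 0.9144 m, so 127.5 yard = 127.5 * 0.9144 = 116.586 m. 1 week = 604800 s, so 63.73 week = 63.73 * 604800 = 38543904 s. Combine: 116.586 m / 38543904 s = 3.0247585e-06 m/s. 1 km/h = 0.27777778 m/s, so 3.0247585e-06 m/s = 3.0247585e-06 / 0.27777778 = 1.088913e-05 km/h ≈ 1.089e-05 km/h (4 s.f.).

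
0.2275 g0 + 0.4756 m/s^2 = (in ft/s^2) 8.88. Check: 1 g0 = 9.80665 m/s^2, so 0.2275 g0 = 0.2275 * 9.80665 = 2.2310129 m/s^2. 0.4756 m/s^2 is already in m/s^2. Sum: 2.2310129 + 0.4756 = 2.7066129 m/s^2. 1 ft/s^2 = 0.3048 m/s^2, so 2.7066129 m/s^2 = 2.7066129 / 0.3048 = 8.8799635 ft/s^2 ≈ 8.88 ft/s^2 (4 s.f.).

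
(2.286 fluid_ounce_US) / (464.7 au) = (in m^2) 1 fluid_ounce_US = 2.957353e-05 m^3, so 2.286 fluid_ounce_US = 2.286 * 2.957353e-05 = 6.7605089e-05 m^3. 1 au = 1.4959787e+11 m, so 464.7 au = 464.7 * 1.4959787e+11 = 6.9518131e+13 m. Combine: 6.7605089e-05 m^3 / 6.9518131e+13 m = 9.724814e-19 m^2. Result: 9.724814e-19 m^2 ≈ 9.725e-19 m^2 (4 s.f.). Final answer: 9.725e-19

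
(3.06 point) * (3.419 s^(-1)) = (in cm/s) 0.3691. Check: 1 point = 0.00035277778 m, so 3.06 point = 3.06 * 0.00035277778 = 0.0010795 m. 3.419 s^(-1) = 3.419 Hz. Combine: 0.0010795 m * 3.419 Hz = 0.0036908105 m/s. 1 cm/s = 0.01 m/s, so 0.0036908105 m/s = 0.0036908105 / 0.01 = 0.36908105 cm/s ≈ 0.3691 cm/s (4 s.f.).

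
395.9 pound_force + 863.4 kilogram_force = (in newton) 1 pound_force = 4.4482216 N, so 395.9 pound_force = 395.9 * 4.4482216 = 1761.0509 N. 1 kilogram_force = 9.80665 N, so 863.4 kilogram_force = 863.4 * 9.80665 = 8467.0616 N. Sum: 1761.0509 + 8467.0616 = 10228.113 N. 10228.113 N = 10228.113 newton ≈ 1.023e+04 newton (4 s.f.). Final answer: 1.023e+04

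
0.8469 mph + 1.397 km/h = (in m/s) 1 mph = 0.44704 m/s, so 0.8469 mph = 0.8469 * 0.44704 = 0.37859818 m/s. 1 km/h = 0.27777778 m/s, so 1.397 km/h = 1.397 * 0.27777778 = 0.38805556 m/s. Sum: 0.37859818 + 0.38805556 = 0.76665373 m/s. Result: 0.76665373 m/s ≈ 0.7667 m/s (4 s.f.). Final answer: 0.7667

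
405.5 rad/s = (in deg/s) 2.323e+04. Check: 1 deg/s = 0.017453293 rad/s, so 405.5 rad/s = 405.5 / 0.017453293 = 23233.439 deg/s ≈ 2.323e+04 deg/s (4 s.f.).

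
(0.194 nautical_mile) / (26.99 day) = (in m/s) 0.0001541. Check: 1 nautical_mile = 1852 m, so 0.194 nautical_mile = 0.194 * 1852 = 359.288 m. 1 day = 86400 s, so 26.99 day = 26.99 * 86400 = 2331936 s. Combine: 359.288 m / 2331936 s = 0.00015407284 m/s. Result: 0.00015407284 m/s ≈ 0.0001541 m/s (4 s.f.).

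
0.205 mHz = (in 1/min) 0.0123. Check: 1 mHz = 0.001 Hz, so 0.205 mHz = 0.205 * 0.001 = 0.000205 Hz. 1 1/min = 0.016666667 Hz, so 0.000205 Hz = 0.000205 / 0.016666667 = 0.0123 1/min.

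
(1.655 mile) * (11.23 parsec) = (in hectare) 1 mile = 1609.344 m, so 1.655 mile = 1.655 * 1609.344 = 2663.4643 m. 1 parsec = 3.0856776e+16 m, so 11.23 parsec = 11.23 * 3.0856776e+16 = 3.4652159e+17 m. Combine: 2663.4643 m * 3.4652159e+17 m = 9.229479e+20 m^2. 1 hectare = 10000 m^2, so 9.229479e+20 m^2 = 9.229479e+20 / 10000 = 9.229479e+16 hectare ≈ 9.229e+16 hectare (4 s.f.). Final answer: 9.229e+16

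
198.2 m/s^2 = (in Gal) 1 Gal = 0.01 m/s^2, so 198.2 m/s^2 = 198.2 / 0.01 = 19820 Gal ≈ 1.982e+04 Gal (4 s.f.). Final answer: 1.982e+04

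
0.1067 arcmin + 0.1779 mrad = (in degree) 1 arcmin = 0.00029088821 rad, so 0.1067 arcmin = 0.1067 * 0.00029088821 = 3.1037772e-05 rad. 1 mrad = 0.001 rad, so 0.1779 mrad = 0.1779 * 0.001 = 0.0001779 rad. Sum: 3.1037772e-05 + 0.0001779 = 0.00020893777 rad. 1 degree = 0.017453293 rad, so 0.00020893777 rad = 0.00020893777 / 0.017453293 = 0.011971253 degree ≈ 0.01197 degree (4 s.f.). Final answer: 0.01197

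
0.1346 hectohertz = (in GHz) 1.346e-08. Check: 1 hectohertz = 100 Hz, so 0.1346 hectohertz = 0.1346 * 100 = 13.46 Hz. 1 GHz = 1e+09 Hz, so 13.46 Hz = 13.46 / 1e+09 = 1.346e-08 GHz.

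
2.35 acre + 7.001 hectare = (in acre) 19.65. Check: 1 acre = 4046.8564 m^2, so 2.35 acre = 2.35 * 4046.8564 = 9510.1126 m^2. 1 hectare = 10000 m^2, so 7.001 hectare = 7.001 * 10000 = 70010 m^2. Sum: 9510.1126 + 70010 = 79520.113 m^2. 1 acre = 4046.8564 m^2, so 79520.113 m^2 = 79520.113 / 4046.8564 = 19.649848 acre ≈ 19.65 acre (4 s.f.).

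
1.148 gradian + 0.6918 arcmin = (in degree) 1 gradian = 0.015707963 rad, so 1.148 gradian = 1.148 * 0.015707963 = 0.018032742 rad. 1 arcmin = 0.00029088821 rad, so 0.6918 arcmin = 0.6918 * 0.00029088821 = 0.00020123646 rad. Sum: 0.018032742 + 0.00020123646 = 0.018233978 rad. 1 degree = 0.017453293 rad, so 0.018233978 rad = 0.018233978 / 0.017453293 = 1.04473 degree ≈ 1.045 degree (4 s.f.). Final answer: 1.045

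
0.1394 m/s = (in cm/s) 1 cm/s = 0.01 m/s, so 0.1394 m/s = 0.1394 / 0.01 = 13.94 cm/s. Final answer: 13.94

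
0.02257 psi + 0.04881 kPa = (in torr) 1 psi = 6894.7573 Pa, so 0.02257 psi = 0.02257 * 6894.7573 = 155.61467 Pa. 1 kPa = 1000 Pa, so 0.04881 kPa = 0.04881 * 1000 = 48.81 Pa. Sum: 155.61467 + 48.81 = 204.42467 Pa. 1 torr = 133.32237 Pa, so 204.42467 Pa = 204.42467 / 133.32237 = 1.5333111 torr ≈ 1.533 torr (4 s.f.). Final answer: 1.533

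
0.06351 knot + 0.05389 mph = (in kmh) 0.2043. Check: 1 knot = 0.51444444 m/s, so 0.06351 knot = 0.06351 * 0.51444444 = 0.032672367 m/s. 1 mph = 0.44704 m/s, so 0.05389 mph = 0.05389 * 0.44704 = 0.024090986 m/s. Sum: 0.032672367 + 0.024090986 = 0.056763352 m/s. 1 kmh = 0.27777778 m/s, so 0.056763352 m/s = 0.056763352 / 0.27777778 = 0.20434807 kmh ≈ 0.2043 kmh (4 s.f.).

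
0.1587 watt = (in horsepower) 0.1587 watt = 0.1587 W. 1 horsepower = 745.69987 W, so 0.1587 W = 0.1587 / 745.69987 = 0.00021282021 horsepower ≈ 0.0002128 horsepower (4 s.f.). Final answer: 0.0002128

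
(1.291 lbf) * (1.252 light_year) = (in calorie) 1 lbf = 4.4482216 N, so 1.291 lbf = 1.291 * 4.4482216 = 5.7426541 N. 1 light_year = 9.4607305e+15 m, so 1.252 light_year = 1.252 * 9.4607305e+15 = 1.1844835e+16 m. Combine: 5.7426541 N * 1.1844835e+16 m = 6.8020788e+16 J. 1 calorie = 4.184 J, so 6.8020788e+16 J = 6.8020788e+16 / 4.184 = 1.6257358e+16 calorie ≈ 1.626e+16 calorie (4 s.f.). Final answer: 1.626e+16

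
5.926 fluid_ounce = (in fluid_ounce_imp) 6.168. Check: 1 fluid_ounce = 2.957353e-05 m^3, so 5.926 fluid_ounce = 5.926 * 2.957353e-05 = 0.00017525274 m^3. 1 fluid_ounce_imp = 2.8413063e-05 m^3, so 0.00017525274 m^3 = 0.00017525274 / 2.8413063e-05 = 6.168034 fluid_ounce_imp ≈ 6.168 fluid_ounce_imp (4 s.f.).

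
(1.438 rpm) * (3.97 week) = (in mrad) 3.616e+08. Check: 1 rpm = 0.10471976 rad/s, so 1.438 rpm = 1.438 * 0.10471976 = 0.15058701 rad/s. 1 week = 604800 s, so 3.97 week = 3.97 * 604800 = 2401056 s. Combine: 0.15058701 rad/s * 2401056 s = 361567.84 rad. 1 mrad = 0.001 rad, so 361567.84 rad = 361567.84 / 0.001 = 3.6156784e+08 mrad ≈ 3.616e+08 mrad (4 s.f.).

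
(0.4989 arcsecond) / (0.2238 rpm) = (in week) 1 arcsecond = 4.8481368e-06 rad, so 0.4989 arcsecond = 0.4989 * 4.8481368e-06 = 2.4187355e-06 rad. 1 rpm = 0.10471976 rad/s, so 0.2238 rpm = 0.2238 * 0.10471976 = 0.023436281 rad/s. Combine: 2.4187355e-06 rad / 0.023436281 rad/s = 0.00010320475 s. 1 week = 604800 s, so 0.00010320475 s = 0.00010320475 / 604800 = 1.7064277e-10 week ≈ 1.706e-10 week (4 s.f.). Final answer: 1.706e-10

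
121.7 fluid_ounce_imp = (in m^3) 1 fluid_ounce_imp = 2.8413063e-05 m^3, so 121.7 fluid_ounce_imp = 121.7 * 2.8413063e-05 = 0.0034578697 m^3. Result: 0.0034578697 m^3 ≈ 0.003458 m^3 (4 s.f.). Final answer: 0.003458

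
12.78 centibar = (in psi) 1.854. Check: 1 centibar = 1000 Pa, so 12.78 centibar = 12.78 * 1000 = 12780 Pa. 1 psi = 6894.7573 Pa, so 12780 Pa = 12780 / 6894.7573 = 1.8535823 psi ≈ 1.854 psi (4 s.f.).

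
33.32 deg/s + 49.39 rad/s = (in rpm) 477.2. Check: 1 deg/s = 0.017453293 rad/s, so 33.32 deg/s = 33.32 * 0.017453293 = 0.58154371 rad/s. 49.39 rad/s is already in rad/s. Sum: 0.58154371 + 49.39 = 49.971544 rad/s. 1 rpm = 0.10471976 rad/s, so 49.971544 rad/s = 49.971544 / 0.10471976 = 477.19309 rpm ≈ 477.2 rpm (4 s.f.).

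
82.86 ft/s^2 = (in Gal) 2526. Check: 1 ft/s^2 = 0.3048 m/s^2, so 82.86 ft/s^2 = 82.86 * 0.3048 = 25.255728 m/s^2. 1 Gal = 0.01 m/s^2, so 25.255728 m/s^2 = 25.255728 / 0.01 = 2525.5728 Gal ≈ 2526 Gal (4 s.f.).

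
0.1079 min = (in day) 1 min = 60 s, so 0.1079 min = 0.1079 * 60 = 6.474 s. 1 day = 86400 s, so 6.474 s = 6.474 / 86400 = 7.4930556e-05 day ≈ 7.493e-05 day (4 s.f.). Final answer: 7.493e-05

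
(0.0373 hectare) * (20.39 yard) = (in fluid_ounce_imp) 1 hectare = 10000 m^2, so 0.0373 hectare = 0.0373 * 10000 = 373 m^2. 1 yard = 0.9144 m, so 20.39 yard = 20.39 * 0.9144 = 18.644616 m. Combine: 373 m^2 * 18.644616 m = 6954.4418 m^3. 1 fluid_ounce_imp = 2.8413063e-05 m^3, so 6954.4418 m^3 = 6954.4418 / 2.8413063e-05 = 2.4476213e+08 fluid_ounce_imp ≈ 2.448e+08 fluid_ounce_imp (4 s.f.). Final answer: 2.448e+08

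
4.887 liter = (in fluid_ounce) 1 liter = 0.001 m^3, so 4.887 liter = 4.887 * 0.001 = 0.004887 m^3. 1 fluid_ounce = 2.957353e-05 m^3, so 0.004887 m^3 = 0.004887 / 2.957353e-05 = 165.24913 fluid_ounce ≈ 165.2 fluid_ounce (4 s.f.). Final answer: 165.2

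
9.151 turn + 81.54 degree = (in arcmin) 1 turn = 6.2831853 rad, so 9.151 turn = 9.151 * 6.2831853 = 57.497429 rad. 1 degree = 0.017453293 rad, so 81.54 degree = 81.54 * 0.017453293 = 1.4231415 rad. Sum: 57.497429 + 1.4231415 = 58.92057 rad. 1 arcmin = 0.00029088821 rad, so 58.92057 rad = 58.92057 / 0.00029088821 = 202554 arcmin ≈ 2.026e+05 arcmin (4 s.f.). Final answer: 2.026e+05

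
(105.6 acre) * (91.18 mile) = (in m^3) 1 acre = 4046.8564 m^2, so 105.6 acre = 105.6 * 4046.8564 = 427348.04 m^2. 1 mile = 1609.344 m, so 91.18 mile = 91.18 * 1609.344 = 146739.99 m. Combine: 427348.04 m^2 * 146739.99 m = 6.2709045e+10 m^3. Result: 6.2709045e+10 m^3 ≈ 6.271e+10 m^3 (4 s.f.). Final answer: 6.271e+10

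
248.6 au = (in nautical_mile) 1 au = 1.4959787e+11 m, so 248.6 au = 248.6 * 1.4959787e+11 = 3.7190031e+13 m. 1 nautical_mile = 1852 m, so 3.7190031e+13 m = 3.7190031e+13 / 1852 = 2.008101e+10 nautical_mile ≈ 2.008e+10 nautical_mile (4 s.f.). Final answer: 2.008e+10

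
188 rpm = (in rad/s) 19.69. Check: 1 rpm = 0.10471976 rad/s, so 188 rpm = 188 * 0.10471976 = 19.687314 rad/s. Result: 19.687314 rad/s ≈ 19.69 rad/s (4 s.f.).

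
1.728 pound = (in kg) 0.7838. Check: 1 pound = 0.45359237 kg, so 1.728 pound = 1.728 * 0.45359237 = 0.78380762 kg. Result: 0.78380762 kg ≈ 0.7838 kg (4 s.f.).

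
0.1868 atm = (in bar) 0.1893. Check: 1 atm = 101325 Pa, so 0.1868 atm = 0.1868 * 101325 = 18927.51 Pa. 1 bar = 100000 Pa, so 18927.51 Pa = 18927.51 / 100000 = 0.1892751 bar ≈ 0.1893 bar (4 s.f.).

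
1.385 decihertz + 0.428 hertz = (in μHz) 1 decihertz = 0.1 Hz, so 1.385 decihertz = 1.385 * 0.1 = 0.1385 Hz. 0.428 hertz = 0.428 Hz. Sum: 0.1385 + 0.428 = 0.5665 Hz. 1 μHz = 1e-06 Hz, so 0.5665 Hz = 0.5665 / 1e-06 = 566500 μHz ≈ 5.665e+05 μHz (4 s.f.). Final answer: 5.665e+05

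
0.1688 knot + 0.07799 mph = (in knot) 0.2366. Check: 1 knot = 0.51444444 m/s, so 0.1688 knot = 0.1688 * 0.51444444 = 0.086838222 m/s. 1 mph = 0.44704 m/s, so 0.07799 mph = 0.07799 * 0.44704 = 0.03486465 m/s. Sum: 0.086838222 + 0.03486465 = 0.12170287 m/s. 1 knot = 0.51444444 m/s, so 0.12170287 m/s = 0.12170287 / 0.51444444 = 0.23657146 knot ≈ 0.2366 knot (4 s.f.).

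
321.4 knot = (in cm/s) 1 knot = 0.51444444 m/s, so 321.4 knot = 321.4 * 0.51444444 = 165.34244 m/s. 1 cm/s = 0.01 m/s, so 165.34244 m/s = 165.34244 / 0.01 = 16534.244 cm/s ≈ 1.653e+04 cm/s (4 s.f.). Final answer: 1.653e+04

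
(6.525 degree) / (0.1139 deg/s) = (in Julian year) 1 degree = 0.017453293 rad, so 6.525 degree = 6.525 * 0.017453293 = 0.11388273 rad. 1 deg/s = 0.017453293 rad/s, so 0.1139 deg/s = 0.1139 * 0.017453293 = 0.00198793 rad/s. Combine: 0.11388273 rad / 0.00198793 rad/s = 57.287094 s. 1 Julian year = 31557600 s, so 57.287094 s = 57.287094 / 31557600 = 1.8153185e-06 Julian year ≈ 1.815e-06 Julian year (4 s.f.). Final answer: 1.815e-06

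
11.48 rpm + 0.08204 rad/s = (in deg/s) 1 rpm = 0.10471976 rad/s, so 11.48 rpm = 11.48 * 0.10471976 = 1.2021828 rad/s. 0.08204 rad/s is already in rad/s. Sum: 1.2021828 + 0.08204 = 1.2842228 rad/s. 1 deg/s = 0.017453293 rad/s, so 1.2842228 rad/s = 1.2842228 / 0.017453293 = 73.580546 deg/s ≈ 73.58 deg/s (4 s.f.). Final answer: 73.58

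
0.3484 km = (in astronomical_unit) 1 km = 1000 m, so 0.3484 km = 0.3484 * 1000 = 348.4 m. 1 astronomical_unit = 1.4959787e+11 m, so 348.4 m = 348.4 / 1.4959787e+11 = 2.3289102e-09 astronomical_unit ≈ 2.329e-09 astronomical_unit (4 s.f.). Final answer: 2.329e-09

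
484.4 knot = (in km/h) 897.1. Check: 1 knot = 0.51444444 m/s, so 484.4 knot = 484.4 * 0.51444444 = 249.19689 m/s. 1 km/h = 0.27777778 m/s, so 249.19689 m/s = 249.19689 / 0.27777778 = 897.1088 km/h ≈ 897.1 km/h (4 s.f.).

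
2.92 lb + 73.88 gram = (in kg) 1.398. Check: 1 lb = 0.45359237 kg, so 2.92 lb = 2.92 * 0.45359237 = 1.3244897 kg. 1 gram = 0.001 kg, so 73.88 gram = 73.88 * 0.001 = 0.07388 kg. Sum: 1.3244897 + 0.07388 = 1.3983697 kg. Result: 1.3983697 kg ≈ 1.398 kg (4 s.f.).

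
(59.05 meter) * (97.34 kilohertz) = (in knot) 1.117e+07. Check: 59.05 meter = 59.05 m. 1 kilohertz = 1000 Hz, so 97.34 kilohertz = 97.34 * 1000 = 97340 Hz. Combine: 59.05 m * 97340 Hz = 5747927 m/s. 1 knot = 0.51444444 m/s, so 5747927 m/s = 5747927 / 0.51444444 = 11173076 knot ≈ 1.117e+07 knot (4 s.f.).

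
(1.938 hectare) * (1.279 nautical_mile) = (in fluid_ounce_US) 1.552e+12. Check: 1 hectare = 10000 m^2, so 1.938 hectare = 1.938 * 10000 = 19380 m^2. 1 nautical_mile = 1852 m, so 1.279 nautical_mile = 1.279 * 1852 = 2368.708 m. Combine: 19380 m^2 * 2368.708 m = 45905561 m^3. 1 fluid_ounce_US = 2.957353e-05 m^3, so 45905561 m^3 = 45905561 / 2.957353e-05 = 1.5522517e+12 fluid_ounce_US ≈ 1.552e+12 fluid_ounce_US (4 s.f.).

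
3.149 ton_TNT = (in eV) 1 ton_TNT = 4.184e+09 J, so 3.149 ton_TNT = 3.149 * 4.184e+09 = 1.3175416e+10 J. 1 eV = 1.6021766e-19 J, so 1.3175416e+10 J = 1.3175416e+10 / 1.6021766e-19 = 8.2234479e+28 eV ≈ 8.223e+28 eV (4 s.f.). Final answer: 8.223e+28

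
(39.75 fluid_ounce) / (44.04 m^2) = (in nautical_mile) 1.441e-08. Check: 1 fluid_ounce = 2.957353e-05 m^3, so 39.75 fluid_ounce = 39.75 * 2.957353e-05 = 0.0011755478 m^3. 44.04 m^2 is already in m^2. Combine: 0.0011755478 m^3 / 44.04 m^2 = 2.6692729e-05 m. 1 nautical_mile = 1852 m, so 2.6692729e-05 m = 2.6692729e-05 / 1852 = 1.4412921e-08 nautical_mile ≈ 1.441e-08 nautical_mile (4 s.f.).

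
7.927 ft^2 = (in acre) 1 ft^2 = 0.09290304 m^2, so 7.927 ft^2 = 7.927 * 0.09290304 = 0.7364424 m^2. 1 acre = 4046.8564 m^2, so 0.7364424 m^2 = 0.7364424 / 4046.8564 = 0.00018197888 acre ≈ 0.000182 acre (4 s.f.). Final answer: 0.000182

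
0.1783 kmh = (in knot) 1 kmh = 0.27777778 m/s, so 0.1783 kmh = 0.1783 * 0.27777778 = 0.049527778 m/s. 1 knot = 0.51444444 m/s, so 0.049527778 m/s = 0.049527778 / 0.51444444 = 0.096274298 knot ≈ 0.09627 knot (4 s.f.). Final answer: 0.09627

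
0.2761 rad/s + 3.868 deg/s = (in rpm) 3.281. Check: 0.2761 rad/s is already in rad/s. 1 deg/s = 0.017453293 rad/s, so 3.868 deg/s = 3.868 * 0.017453293 = 0.067509335 rad/s. Sum: 0.2761 + 0.067509335 = 0.34360934 rad/s. 1 rpm = 0.10471976 rad/s, so 0.34360934 rad/s = 0.34360934 / 0.10471976 = 3.2812275 rpm ≈ 3.281 rpm (4 s.f.).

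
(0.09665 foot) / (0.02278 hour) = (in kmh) 1 foot = 0.3048 m, so 0.09665 foot = 0.09665 * 0.3048 = 0.02945892 m. 1 hour = 3600 s, so 0.02278 hour = 0.02278 * 3600 = 82.008 s. Combine: 0.02945892 m / 82.008 s = 0.00035922008 m/s. 1 kmh = 0.27777778 m/s, so 0.00035922008 m/s = 0.00035922008 / 0.27777778 = 0.0012931923 kmh ≈ 0.001293 kmh (4 s.f.). Final answer: 0.001293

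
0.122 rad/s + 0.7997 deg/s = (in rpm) 0.122 rad/s is already in rad/s. 1 deg/s = 0.017453293 rad/s, so 0.7997 deg/s = 0.7997 * 0.017453293 = 0.013957398 rad/s. Sum: 0.122 + 0.013957398 = 0.1359574 rad/s. 1 rpm = 0.10471976 rad/s, so 0.1359574 rad/s = 0.1359574 / 0.10471976 = 1.2982975 rpm ≈ 1.298 rpm (4 s.f.). Final answer: 1.298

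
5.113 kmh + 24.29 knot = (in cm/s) 1392. Check: 1 kmh = 0.27777778 m/s, so 5.113 kmh = 5.113 * 0.27777778 = 1.4202778 m/s. 1 knot = 0.51444444 m/s, so 24.29 knot = 24.29 * 0.51444444 = 12.495856 m/s. Sum: 1.4202778 + 12.495856 = 13.916133 m/s. 1 cm/s = 0.01 m/s, so 13.916133 m/s = 13.916133 / 0.01 = 1391.6133 cm/s ≈ 1392 cm/s (4 s.f.).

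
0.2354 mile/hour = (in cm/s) 1 mile/hour = 0.44704 m/s, so 0.2354 mile/hour = 0.2354 * 0.44704 = 0.10523322 m/s. 1 cm/s = 0.01 m/s, so 0.10523322 m/s = 0.10523322 / 0.01 = 10.523322 cm/s ≈ 10.52 cm/s (4 s.f.). Final answer: 10.52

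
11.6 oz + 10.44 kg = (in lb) 1 oz = 0.028349523 kg, so 11.6 oz = 11.6 * 0.028349523 = 0.32885447 kg. 10.44 kg is already in kg. Sum: 0.32885447 + 10.44 = 10.768854 kg. 1 lb = 0.45359237 kg, so 10.768854 kg = 10.768854 / 0.45359237 = 23.74126 lb ≈ 23.74 lb (4 s.f.). Final answer: 23.74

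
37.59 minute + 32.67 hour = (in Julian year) 0.003798. Check: 1 minute = 60 s, so 37.59 minute = 37.59 * 60 = 2255.4 s. 1 hour = 3600 s, so 32.67 hour = 32.67 * 3600 = 117612 s. Sum: 2255.4 + 117612 = 119867.4 s. 1 Julian year = 31557600 s, so 119867.4 s = 119867.4 / 31557600 = 0.0037983687 Julian year ≈ 0.003798 Julian year (4 s.f.).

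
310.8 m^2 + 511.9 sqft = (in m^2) 358.4. Check: 310.8 m^2 is already in m^2. 1 sqft = 0.09290304 m^2, so 511.9 sqft = 511.9 * 0.09290304 = 47.557066 m^2. Sum: 310.8 + 47.557066 = 358.35707 m^2. Result: 358.35707 m^2 ≈ 358.4 m^2 (4 s.f.).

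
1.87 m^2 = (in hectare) 1 hectare = 10000 m^2, so 1.87 m^2 = 1.87 / 10000 = 0.000187 hectare. Final answer: 0.000187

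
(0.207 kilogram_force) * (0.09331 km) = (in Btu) 0.1795. Check: 1 kilogram_force = 9.80665 N, so 0.207 kilogram_force = 0.207 * 9.80665 = 2.0299765 N. 1 km = 1000 m, so 0.09331 km = 0.09331 * 1000 = 93.31 m. Combine: 2.0299765 N * 93.31 m = 189.41711 J. 1 Btu = 1055.0559 J, so 189.41711 J = 189.41711 / 1055.0559 = 0.17953278 Btu ≈ 0.1795 Btu (4 s.f.).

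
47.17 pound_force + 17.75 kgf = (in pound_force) 86.3. Check: 1 pound_force = 4.4482216 N, so 47.17 pound_force = 47.17 * 4.4482216 = 209.82261 N. 1 kgf = 9.80665 N, so 17.75 kgf = 17.75 * 9.80665 = 174.06804 N. Sum: 209.82261 + 174.06804 = 383.89065 N. 1 pound_force = 4.4482216 N, so 383.89065 N = 383.89065 / 4.4482216 = 86.302052 pound_force ≈ 86.3 pound_force (4 s.f.).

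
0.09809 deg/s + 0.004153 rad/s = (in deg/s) 1 deg/s = 0.017453293 rad/s, so 0.09809 deg/s = 0.09809 * 0.017453293 = 0.0017119935 rad/s. 0.004153 rad/s is already in rad/s. Sum: 0.0017119935 + 0.004153 = 0.0058649935 rad/s. 1 deg/s = 0.017453293 rad/s, so 0.0058649935 rad/s = 0.0058649935 / 0.017453293 = 0.33603937 deg/s ≈ 0.336 deg/s (4 s.f.). Final answer: 0.336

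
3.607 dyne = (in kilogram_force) 3.678e-06. Check: 1 dyne = 1e-05 N, so 3.607 dyne = 3.607 * 1e-05 = 3.607e-05 N. 1 kilogram_force = 9.80665 N, so 3.607e-05 N = 3.607e-05 / 9.80665 = 3.6781164e-06 kilogram_force ≈ 3.678e-06 kilogram_force (4 s.f.).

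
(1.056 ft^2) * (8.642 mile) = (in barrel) 1 ft^2 = 0.09290304 m^2, so 1.056 ft^2 = 1.056 * 0.09290304 = 0.09810561 m^2. 1 mile = 1609.344 m, so 8.642 mile = 8.642 * 1609.344 = 13907.951 m. Combine: 0.09810561 m^2 * 13907.951 m = 1364.448 m^3. 1 barrel = 0.15898729 m^3, so 1364.448 m^3 = 1364.448 / 0.15898729 = 8582.1198 barrel ≈ 8582 barrel (4 s.f.). Final answer: 8582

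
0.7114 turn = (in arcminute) 1 turn = 6.2831853 rad, so 0.7114 turn = 0.7114 * 6.2831853 = 4.469858 rad. 1 arcminute = 0.00029088821 rad, so 4.469858 rad = 4.469858 / 0.00029088821 = 15366.24 arcminute ≈ 1.537e+04 arcminute (4 s.f.). Final answer: 1.537e+04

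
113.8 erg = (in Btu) 1.079e-08. Check: 1 erg = 1e-07 J, so 113.8 erg = 113.8 * 1e-07 = 1.138e-05 J. 1 Btu = 1055.0559 J, so 1.138e-05 J = 1.138e-05 / 1055.0559 = 1.0786159e-08 Btu ≈ 1.079e-08 Btu (4 s.f.).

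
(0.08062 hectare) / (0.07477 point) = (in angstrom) 3.056e+17. Check: 1 hectare = 10000 m^2, so 0.08062 hectare = 0.08062 * 10000 = 806.2 m^2. 1 point = 0.00035277778 m, so 0.07477 point = 0.07477 * 0.00035277778 = 2.6377194e-05 m. Combine: 806.2 m^2 / 2.6377194e-05 m = 30564282 m. 1 angstrom = 1e-10 m, so 30564282 m = 30564282 / 1e-10 = 3.0564282e+17 angstrom ≈ 3.056e+17 angstrom (4 s.f.).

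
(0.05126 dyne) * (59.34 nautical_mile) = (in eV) 1 dyne = 1e-05 N, so 0.05126 dyne = 0.05126 * 1e-05 = 5.126e-07 N. 1 nautical_mile = 1852 m, so 59.34 nautical_mile = 59.34 * 1852 = 109897.68 m. Combine: 5.126e-07 N * 109897.68 m = 0.056333551 J. 1 eV = 1.6021766e-19 J, so 0.056333551 J = 0.056333551 / 1.6021766e-19 = 3.5160637e+17 eV ≈ 3.516e+17 eV (4 s.f.). Final answer: 3.516e+17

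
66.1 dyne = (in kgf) 6.74e-05. Check: 1 dyne = 1e-05 N, so 66.1 dyne = 66.1 * 1e-05 = 0.000661 N. 1 kgf = 9.80665 N, so 0.000661 N = 0.000661 / 9.80665 = 6.7403242e-05 kgf ≈ 6.74e-05 kgf (4 s.f.).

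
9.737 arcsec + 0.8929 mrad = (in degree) 0.05386. Check: 1 arcsec = 4.8481368e-06 rad, so 9.737 arcsec = 9.737 * 4.8481368e-06 = 4.7206308e-05 rad. 1 mrad = 0.001 rad, so 0.8929 mrad = 0.8929 * 0.001 = 0.0008929 rad. Sum: 4.7206308e-05 + 0.0008929 = 0.00094010631 rad. 1 degree = 0.017453293 rad, so 0.00094010631 rad = 0.00094010631 / 0.017453293 = 0.053864124 degree ≈ 0.05386 degree (4 s.f.).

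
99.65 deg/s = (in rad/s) 1 deg/s = 0.017453293 rad/s, so 99.65 deg/s = 99.65 * 0.017453293 = 1.7392206 rad/s. Result: 1.7392206 rad/s ≈ 1.739 rad/s (4 s.f.). Final answer: 1.739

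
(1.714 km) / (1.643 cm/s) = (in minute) 1 km = 1000 m, so 1.714 km = 1.714 * 1000 = 1714 m. 1 cm/s = 0.01 m/s, so 1.643 cm/s = 1.643 * 0.01 = 0.01643 m/s. Combine: 1714 m / 0.01643 m/s = 104321.36 s. 1 minute = 60 s, so 104321.36 s = 104321.36 / 60 = 1738.6894 minute ≈ 1739 minute (4 s.f.). Final answer: 1739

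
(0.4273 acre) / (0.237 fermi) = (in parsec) 236.5. Check: 1 acre = 4046.8564 m^2, so 0.4273 acre = 0.4273 * 4046.8564 = 1729.2217 m^2. 1 fermi = 1e-15 m, so 0.237 fermi = 0.237 * 1e-15 = 2.37e-16 m. Combine: 1729.2217 m^2 / 2.37e-16 m = 7.2962943e+18 m. 1 parsec = 3.0856776e+16 m, so 7.2962943e+18 m = 7.2962943e+18 / 3.0856776e+16 = 236.45679 parsec ≈ 236.5 parsec (4 s.f.).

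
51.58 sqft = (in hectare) 0.0004792. Check: 1 sqft = 0.09290304 m^2, so 51.58 sqft = 51.58 * 0.09290304 = 4.7919388 m^2. 1 hectare = 10000 m^2, so 4.7919388 m^2 = 4.7919388 / 10000 = 0.00047919388 hectare ≈ 0.0004792 hectare (4 s.f.).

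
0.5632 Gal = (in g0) 1 Gal = 0.01 m/s^2, so 0.5632 Gal = 0.5632 * 0.01 = 0.005632 m/s^2. 1 g0 = 9.80665 m/s^2, so 0.005632 m/s^2 = 0.005632 / 9.80665 = 0.00057430417 g0 ≈ 0.0005743 g0 (4 s.f.). Final answer: 0.0005743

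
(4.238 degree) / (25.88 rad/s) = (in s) 1 degree = 0.017453293 rad, so 4.238 degree = 4.238 * 0.017453293 = 0.073967054 rad. 25.88 rad/s is already in rad/s. Combine: 0.073967054 rad / 25.88 rad/s = 0.0028580778 s. Result: 0.0028580778 s ≈ 0.002858 s (4 s.f.). Final answer: 0.002858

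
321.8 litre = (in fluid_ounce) 1.088e+04. Check: 1 litre = 0.001 m^3, so 321.8 litre = 321.8 * 0.001 = 0.3218 m^3. 1 fluid_ounce = 2.957353e-05 m^3, so 0.3218 m^3 = 0.3218 / 2.957353e-05 = 10881.353 fluid_ounce ≈ 1.088e+04 fluid_ounce (4 s.f.).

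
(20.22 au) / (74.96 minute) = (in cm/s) 1 au = 1.4959787e+11 m, so 20.22 au = 20.22 * 1.4959787e+11 = 3.0248689e+12 m. 1 minute = 60 s, so 74.96 minute = 74.96 * 60 = 4497.6 s. Combine: 3.0248689e+12 m / 4497.6 s = 6.7255179e+08 m/s. 1 cm/s = 0.01 m/s, so 6.7255179e+08 m/s = 6.7255179e+08 / 0.01 = 6.7255179e+10 cm/s ≈ 6.726e+10 cm/s (4 s.f.). Final answer: 6.726e+10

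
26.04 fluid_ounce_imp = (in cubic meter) 0.0007399. Check: 1 fluid_ounce_imp = 2.8413063e-05 m^3, so 26.04 fluid_ounce_imp = 26.04 * 2.8413063e-05 = 0.00073987615 m^3. 0.00073987615 m^3 = 0.00073987615 cubic meter ≈ 0.0007399 cubic meter (4 s.f.).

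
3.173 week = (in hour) 1 week = 604800 s, so 3.173 week = 3.173 * 604800 = 1919030.4 s. 1 hour = 3600 s, so 1919030.4 s = 1919030.4 / 3600 = 533.064 hour ≈ 533.1 hour (4 s.f.). Final answer: 533.1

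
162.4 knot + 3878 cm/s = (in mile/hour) 273.6. Check: 1 knot = 0.51444444 m/s, so 162.4 knot = 162.4 * 0.51444444 = 83.545778 m/s. 1 cm/s = 0.01 m/s, so 3878 cm/s = 3878 * 0.01 = 38.78 m/s. Sum: 83.545778 + 38.78 = 122.32578 m/s. 1 mile/hour = 0.44704 m/s, so 122.32578 m/s = 122.32578 / 0.44704 = 273.63497 mile/hour ≈ 273.6 mile/hour (4 s.f.).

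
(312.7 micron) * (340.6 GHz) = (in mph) 1 micron = 1e-06 m, so 312.7 micron = 312.7 * 1e-06 = 0.0003127 m. 1 GHz = 1e+09 Hz, so 340.6 GHz = 340.6 * 1e+09 = 3.406e+11 Hz. Combine: 0.0003127 m * 3.406e+11 Hz = 1.0650562e+08 m/s. 1 mph = 0.44704 m/s, so 1.0650562e+08 m/s = 1.0650562e+08 / 0.44704 = 2.3824629e+08 mph ≈ 2.382e+08 mph (4 s.f.). Final answer: 2.382e+08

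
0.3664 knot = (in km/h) 0.6786. Check: 1 knot = 0.51444444 m/s, so 0.3664 knot = 0.3664 * 0.51444444 = 0.18849244 m/s. 1 km/h = 0.27777778 m/s, so 0.18849244 m/s = 0.18849244 / 0.27777778 = 0.6785728 km/h ≈ 0.6786 km/h (4 s.f.).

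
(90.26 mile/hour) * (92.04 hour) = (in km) 1.337e+04. Check: 1 mile/hour = 0.44704 m/s, so 90.26 mile/hour = 90.26 * 0.44704 = 40.34983 m/s. 1 hour = 3600 s, so 92.04 hour = 92.04 * 3600 = 331344 s. Combine: 40.34983 m/s * 331344 s = 13369674 m. 1 km = 1000 m, so 13369674 m = 13369674 / 1000 = 13369.674 km ≈ 1.337e+04 km (4 s.f.).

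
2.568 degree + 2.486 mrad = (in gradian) 1 degree = 0.017453293 rad, so 2.568 degree = 2.568 * 0.017453293 = 0.044820055 rad. 1 mrad = 0.001 rad, so 2.486 mrad = 2.486 * 0.001 = 0.002486 rad. Sum: 0.044820055 + 0.002486 = 0.047306055 rad. 1 gradian = 0.015707963 rad, so 0.047306055 rad = 0.047306055 / 0.015707963 = 3.011597 gradian ≈ 3.012 gradian (4 s.f.). Final answer: 3.012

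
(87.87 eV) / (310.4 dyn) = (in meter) 1 eV = 1.6021766e-19 J, so 87.87 eV = 87.87 * 1.6021766e-19 = 1.4078326e-17 J. 1 dyn = 1e-05 N, so 310.4 dyn = 310.4 * 1e-05 = 0.003104 N. Combine: 1.4078326e-17 J / 0.003104 N = 4.5355432e-15 m. 4.5355432e-15 m = 4.5355432e-15 meter ≈ 4.536e-15 meter (4 s.f.). Final answer: 4.536e-15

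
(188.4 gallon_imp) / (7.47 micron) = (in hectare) 1 gallon_imp = 0.00454609 m^3, so 188.4 gallon_imp = 188.4 * 0.00454609 = 0.85648336 m^3. 1 micron = 1e-06 m, so 7.47 micron = 7.47 * 1e-06 = 7.47e-06 m. Combine: 0.85648336 m^3 / 7.47e-06 m = 114656.41 m^2. 1 hectare = 10000 m^2, so 114656.41 m^2 = 114656.41 / 10000 = 11.465641 hectare ≈ 11.47 hectare (4 s.f.). Final answer: 11.47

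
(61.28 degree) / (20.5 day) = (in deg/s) 1 degree = 0.017453293 rad, so 61.28 degree = 61.28 * 0.017453293 = 1.0695378 rad. 1 day = 86400 s, so 20.5 day = 20.5 * 86400 = 1771200 s. Combine: 1.0695378 rad / 1771200 s = 6.0384924e-07 rad/s. 1 deg/s = 0.017453293 rad/s, so 6.0384924e-07 rad/s = 6.0384924e-07 / 0.017453293 = 3.4598013e-05 deg/s ≈ 3.46e-05 deg/s (4 s.f.). Final answer: 3.46e-05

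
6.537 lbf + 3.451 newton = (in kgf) 1 lbf = 4.4482216 N, so 6.537 lbf = 6.537 * 4.4482216 = 29.078025 N. 3.451 newton = 3.451 N. Sum: 29.078025 + 3.451 = 32.529025 N. 1 kgf = 9.80665 N, so 32.529025 N = 32.529025 / 9.80665 = 3.3170374 kgf ≈ 3.317 kgf (4 s.f.). Final answer: 3.317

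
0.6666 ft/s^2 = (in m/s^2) 0.2032. Check: 1 ft/s^2 = 0.3048 m/s^2, so 0.6666 ft/s^2 = 0.6666 * 0.3048 = 0.20317968 m/s^2. Result: 0.20317968 m/s^2 ≈ 0.2032 m/s^2 (4 s.f.).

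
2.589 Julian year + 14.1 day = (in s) 8.292e+07. Check: 1 Julian year = 31557600 s, so 2.589 Julian year = 2.589 * 31557600 = 81702626 s. 1 day = 86400 s, so 14.1 day = 14.1 * 86400 = 1218240 s. Sum: 81702626 + 1218240 = 82920866 s. Result: 82920866 s ≈ 8.292e+07 s (4 s.f.).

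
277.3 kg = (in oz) 9781. Check: 1 oz = 0.028349523 kg, so 277.3 kg = 277.3 / 0.028349523 = 9781.4696 oz ≈ 9781 oz (4 s.f.).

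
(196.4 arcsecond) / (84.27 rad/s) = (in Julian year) 1 arcsecond = 4.8481368e-06 rad, so 196.4 arcsecond = 196.4 * 4.8481368e-06 = 0.00095217407 rad. 84.27 rad/s is already in rad/s. Combine: 0.00095217407 rad / 84.27 rad/s = 1.1299087e-05 s. 1 Julian year = 31557600 s, so 1.1299087e-05 s = 1.1299087e-05 / 31557600 = 3.5804646e-13 Julian year ≈ 3.58e-13 Julian year (4 s.f.). Final answer: 3.58e-13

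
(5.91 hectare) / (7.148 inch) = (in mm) 3.255e+08. Check: 1 hectare = 10000 m^2, so 5.91 hectare = 5.91 * 10000 = 59100 m^2. 1 inch = 0.0254 m, so 7.148 inch = 7.148 * 0.0254 = 0.1815592 m. Combine: 59100 m^2 / 0.1815592 m = 325513.66 m. 1 mm = 0.001 m, so 325513.66 m = 325513.66 / 0.001 = 3.2551366e+08 mm ≈ 3.255e+08 mm (4 s.f.).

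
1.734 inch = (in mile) 1 inch = 0.0254 m, so 1.734 inch = 1.734 * 0.0254 = 0.0440436 m. 1 mile = 1609.344 m, so 0.0440436 m = 0.0440436 / 1609.344 = 2.7367424e-05 mile ≈ 2.737e-05 mile (4 s.f.). Final answer: 2.737e-05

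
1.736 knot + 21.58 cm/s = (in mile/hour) 2.48. Check: 1 knot = 0.51444444 m/s, so 1.736 knot = 1.736 * 0.51444444 = 0.89307556 m/s. 1 cm/s = 0.01 m/s, so 21.58 cm/s = 21.58 * 0.01 = 0.2158 m/s. Sum: 0.89307556 + 0.2158 = 1.1088756 m/s. 1 mile/hour = 0.44704 m/s, so 1.1088756 m/s = 1.1088756 / 0.44704 = 2.480484 mile/hour ≈ 2.48 mile/hour (4 s.f.).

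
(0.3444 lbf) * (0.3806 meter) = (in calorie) 1 lbf = 4.4482216 N, so 0.3444 lbf = 0.3444 * 4.4482216 = 1.5319675 N. 0.3806 meter = 0.3806 m. Combine: 1.5319675 N * 0.3806 m = 0.58306684 J. 1 calorie = 4.184 J, so 0.58306684 J = 0.58306684 / 4.184 = 0.13935632 calorie ≈ 0.1394 calorie (4 s.f.). Final answer: 0.1394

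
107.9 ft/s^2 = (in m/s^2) 32.89. Check: 1 ft/s^2 = 0.3048 m/s^2, so 107.9 ft/s^2 = 107.9 * 0.3048 = 32.88792 m/s^2. Result: 32.88792 m/s^2 ≈ 32.89 m/s^2 (4 s.f.).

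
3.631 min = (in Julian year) 1 min = 60 s, so 3.631 min = 3.631 * 60 = 217.86 s. 1 Julian year = 31557600 s, so 217.86 s = 217.86 / 31557600 = 6.9035668e-06 Julian year ≈ 6.904e-06 Julian year (4 s.f.). Final answer: 6.904e-06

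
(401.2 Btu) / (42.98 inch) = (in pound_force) 1 Btu = 1055.0559 J, so 401.2 Btu = 401.2 * 1055.0559 = 423288.41 J. 1 inch = 0.0254 m, so 42.98 inch = 42.98 * 0.0254 = 1.091692 m. Combine: 423288.41 J / 1.091692 m = 387736.11 N. 1 pound_force = 4.4482216 N, so 387736.11 N = 387736.11 / 4.4482216 = 87166.545 pound_force ≈ 8.717e+04 pound_force (4 s.f.). Final answer: 8.717e+04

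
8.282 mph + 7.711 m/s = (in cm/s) 1141. Check: 1 mph = 0.44704 m/s, so 8.282 mph = 8.282 * 0.44704 = 3.7023853 m/s. 7.711 m/s is already in m/s. Sum: 3.7023853 + 7.711 = 11.413385 m/s. 1 cm/s = 0.01 m/s, so 11.413385 m/s = 11.413385 / 0.01 = 1141.3385 cm/s ≈ 1141 cm/s (4 s.f.).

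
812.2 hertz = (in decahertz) 81.22. Check: 812.2 hertz = 812.2 Hz. 1 decahertz = 10 Hz, so 812.2 Hz = 812.2 / 10 = 81.22 decahertz.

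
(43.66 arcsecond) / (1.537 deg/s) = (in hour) 1 arcsecond = 4.8481368e-06 rad, so 43.66 arcsecond = 43.66 * 4.8481368e-06 = 0.00021166965 rad. 1 deg/s = 0.017453293 rad/s, so 1.537 deg/s = 1.537 * 0.017453293 = 0.026825711 rad/s. Combine: 0.00021166965 rad / 0.026825711 rad/s = 0.0078905516 s. 1 hour = 3600 s, so 0.0078905516 s = 0.0078905516 / 3600 = 2.1918199e-06 hour ≈ 2.192e-06 hour (4 s.f.). Final answer: 2.192e-06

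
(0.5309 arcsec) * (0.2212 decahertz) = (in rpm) 1 arcsec = 4.8481368e-06 rad, so 0.5309 arcsec = 0.5309 * 4.8481368e-06 = 2.5738758e-06 rad. 1 decahertz = 10 Hz, so 0.2212 decahertz = 0.2212 * 10 = 2.212 Hz. Combine: 2.5738758e-06 rad * 2.212 Hz = 5.6934133e-06 rad/s. 1 rpm = 0.10471976 rad/s, so 5.6934133e-06 rad/s = 5.6934133e-06 / 0.10471976 = 5.4368093e-05 rpm ≈ 5.437e-05 rpm (4 s.f.). Final answer: 5.437e-05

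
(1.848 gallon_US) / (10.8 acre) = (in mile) 1 gallon_US = 0.0037854118 m^3, so 1.848 gallon_US = 1.848 * 0.0037854118 = 0.006995441 m^3. 1 acre = 4046.8564 m^2, so 10.8 acre = 10.8 * 4046.8564 = 43706.049 m^2. Combine: 0.006995441 m^3 / 43706.049 m^2 = 1.6005658e-07 m. 1 mile = 1609.344 m, so 1.6005658e-07 m = 1.6005658e-07 / 1609.344 = 9.9454551e-11 mile ≈ 9.945e-11 mile (4 s.f.). Final answer: 9.945e-11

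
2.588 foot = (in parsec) 2.556e-17. Check: 1 foot = 0.3048 m, so 2.588 foot = 2.588 * 0.3048 = 0.7888224 m. 1 parsec = 3.0856776e+16 m, so 0.7888224 m = 0.7888224 / 3.0856776e+16 = 2.5563993e-17 parsec ≈ 2.556e-17 parsec (4 s.f.).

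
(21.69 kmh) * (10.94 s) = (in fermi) 6.591e+16. Check: 1 kmh = 0.27777778 m/s, so 21.69 kmh = 21.69 * 0.27777778 = 6.025 m/s. 10.94 s is already in s. Combine: 6.025 m/s * 10.94 s = 65.9135 m. 1 fermi = 1e-15 m, so 65.9135 m = 65.9135 / 1e-15 = 6.59135e+16 fermi ≈ 6.591e+16 fermi (4 s.f.).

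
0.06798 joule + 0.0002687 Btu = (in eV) 0.06798 joule = 0.06798 J. 1 Btu = 1055.0559 J, so 0.0002687 Btu = 0.0002687 * 1055.0559 = 0.28349351 J. Sum: 0.06798 + 0.28349351 = 0.35147351 J. 1 eV = 1.6021766e-19 J, so 0.35147351 J = 0.35147351 / 1.6021766e-19 = 2.1937251e+18 eV ≈ 2.194e+18 eV (4 s.f.). Final answer: 2.194e+18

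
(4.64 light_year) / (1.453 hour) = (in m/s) 8.392e+12. Check: 1 light_year = 9.4607305e+15 m, so 4.64 light_year = 4.64 * 9.4607305e+15 = 4.3897789e+16 m. 1 hour = 3600 s, so 1.453 hour = 1.453 * 3600 = 5230.8 s. Combine: 4.3897789e+16 m / 5230.8 s = 8.3921751e+12 m/s. Result: 8.3921751e+12 m/s ≈ 8.392e+12 m/s (4 s.f.).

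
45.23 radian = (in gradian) 45.23 radian = 45.23 rad. 1 gradian = 0.015707963 rad, so 45.23 rad = 45.23 / 0.015707963 = 2879.4312 gradian ≈ 2879 gradian (4 s.f.). Final answer: 2879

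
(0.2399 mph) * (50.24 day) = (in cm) 1 mph = 0.44704 m/s, so 0.2399 mph = 0.2399 * 0.44704 = 0.1072449 m/s. 1 day = 86400 s, so 50.24 day = 50.24 * 86400 = 4340736 s. Combine: 0.1072449 m/s * 4340736 s = 465521.78 m. 1 cm = 0.01 m, so 465521.78 m = 465521.78 / 0.01 = 46552178 cm ≈ 4.655e+07 cm (4 s.f.). Final answer: 4.655e+07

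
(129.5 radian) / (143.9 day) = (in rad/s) 1.042e-05. Check: 129.5 radian = 129.5 rad. 1 day = 86400 s, so 143.9 day = 143.9 * 86400 = 12432960 s. Combine: 129.5 rad / 12432960 s = 1.0415862e-05 rad/s. Result: 1.0415862e-05 rad/s ≈ 1.042e-05 rad/s (4 s.f.).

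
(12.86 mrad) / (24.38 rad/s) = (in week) 8.722e-10. Check: 1 mrad = 0.001 rad, so 12.86 mrad = 12.86 * 0.001 = 0.01286 rad. 24.38 rad/s is already in rad/s. Combine: 0.01286 rad / 24.38 rad/s = 0.00052748154 s. 1 week = 604800 s, so 0.00052748154 s = 0.00052748154 / 604800 = 8.7215863e-10 week ≈ 8.722e-10 week (4 s.f.).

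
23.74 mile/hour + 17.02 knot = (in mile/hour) 1 mile/hour = 0.44704 m/s, so 23.74 mile/hour = 23.74 * 0.44704 = 10.61273 m/s. 1 knot = 0.51444444 m/s, so 17.02 knot = 17.02 * 0.51444444 = 8.7558444 m/s. Sum: 10.61273 + 8.7558444 = 19.368574 m/s. 1 mile/hour = 0.44704 m/s, so 19.368574 m/s = 19.368574 / 0.44704 = 43.326266 mile/hour ≈ 43.33 mile/hour (4 s.f.). Final answer: 43.33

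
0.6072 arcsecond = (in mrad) 1 arcsecond = 4.8481368e-06 rad, so 0.6072 arcsecond = 0.6072 * 4.8481368e-06 = 2.9437887e-06 rad. 1 mrad = 0.001 rad, so 2.9437887e-06 rad = 2.9437887e-06 / 0.001 = 0.0029437887 mrad ≈ 0.002944 mrad (4 s.f.). Final answer: 0.002944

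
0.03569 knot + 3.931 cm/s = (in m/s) 1 knot = 0.51444444 m/s, so 0.03569 knot = 0.03569 * 0.51444444 = 0.018360522 m/s. 1 cm/s = 0.01 m/s, so 3.931 cm/s = 3.931 * 0.01 = 0.03931 m/s. Sum: 0.018360522 + 0.03931 = 0.057670522 m/s. Result: 0.057670522 m/s ≈ 0.05767 m/s (4 s.f.). Final answer: 0.05767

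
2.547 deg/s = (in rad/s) 0.04445. Check: 1 deg/s = 0.017453293 rad/s, so 2.547 deg/s = 2.547 * 0.017453293 = 0.044453536 rad/s. Result: 0.044453536 rad/s ≈ 0.04445 rad/s (4 s.f.).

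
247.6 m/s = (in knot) 1 knot = 0.51444444 m/s, so 247.6 m/s = 247.6 / 0.51444444 = 481.2959 knot ≈ 481.3 knot (4 s.f.). Final answer: 481.3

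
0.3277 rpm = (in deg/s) 1.966. Check: 1 rpm = 0.10471976 rad/s, so 0.3277 rpm = 0.3277 * 0.10471976 = 0.034316664 rad/s. 1 deg/s = 0.017453293 rad/s, so 0.034316664 rad/s = 0.034316664 / 0.017453293 = 1.9662 deg/s ≈ 1.966 deg/s (4 s.f.).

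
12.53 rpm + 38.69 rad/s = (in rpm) 1 rpm = 0.10471976 rad/s, so 12.53 rpm = 12.53 * 0.10471976 = 1.3121385 rad/s. 38.69 rad/s is already in rad/s. Sum: 1.3121385 + 38.69 = 40.002139 rad/s. 1 rpm = 0.10471976 rad/s, so 40.002139 rad/s = 40.002139 / 0.10471976 = 381.99228 rpm ≈ 382 rpm (4 s.f.). Final answer: 382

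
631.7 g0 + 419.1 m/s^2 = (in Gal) 6.614e+05. Check: 1 g0 = 9.80665 m/s^2, so 631.7 g0 = 631.7 * 9.80665 = 6194.8608 m/s^2. 419.1 m/s^2 is already in m/s^2. Sum: 6194.8608 + 419.1 = 6613.9608 m/s^2. 1 Gal = 0.01 m/s^2, so 6613.9608 m/s^2 = 6613.9608 / 0.01 = 661396.08 Gal ≈ 6.614e+05 Gal (4 s.f.).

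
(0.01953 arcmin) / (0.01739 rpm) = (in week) 1 arcmin = 0.00029088821 rad, so 0.01953 arcmin = 0.01953 * 0.00029088821 = 5.6810467e-06 rad. 1 rpm = 0.10471976 rad/s, so 0.01739 rpm = 0.01739 * 0.10471976 = 0.0018210765 rad/s. Combine: 5.6810467e-06 rad / 0.0018210765 rad/s = 0.003119609 s. 1 week = 604800 s, so 0.003119609 s = 0.003119609 / 604800 = 5.1580836e-09 week ≈ 5.158e-09 week (4 s.f.). Final answer: 5.158e-09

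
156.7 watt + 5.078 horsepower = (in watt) 156.7 watt = 156.7 W. 1 horsepower = 745.69987 W, so 5.078 horsepower = 5.078 * 745.69987 = 3786.6639 W. Sum: 156.7 + 3786.6639 = 3943.3639 W. 3943.3639 W = 3943.3639 watt ≈ 3943 watt (4 s.f.). Final answer: 3943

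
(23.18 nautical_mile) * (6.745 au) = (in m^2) 1 nautical_mile = 1852 m, so 23.18 nautical_mile = 23.18 * 1852 = 42929.36 m. 1 au = 1.4959787e+11 m, so 6.745 au = 6.745 * 1.4959787e+11 = 1.0090376e+12 m. Combine: 42929.36 m * 1.0090376e+12 m = 4.331734e+16 m^2. Result: 4.331734e+16 m^2 ≈ 4.332e+16 m^2 (4 s.f.). Final answer: 4.332e+16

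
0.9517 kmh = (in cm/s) 26.44. Check: 1 kmh = 0.27777778 m/s, so 0.9517 kmh = 0.9517 * 0.27777778 = 0.26436111 m/s. 1 cm/s = 0.01 m/s, so 0.26436111 m/s = 0.26436111 / 0.01 = 26.436111 cm/s ≈ 26.44 cm/s (4 s.f.).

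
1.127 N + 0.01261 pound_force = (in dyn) 1.127 N is already in N. 1 pound_force = 4.4482216 N, so 0.01261 pound_force = 0.01261 * 4.4482216 = 0.056092075 N. Sum: 1.127 + 0.056092075 = 1.1830921 N. 1 dyn = 1e-05 N, so 1.1830921 N = 1.1830921 / 1e-05 = 118309.21 dyn ≈ 1.183e+05 dyn (4 s.f.). Final answer: 1.183e+05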